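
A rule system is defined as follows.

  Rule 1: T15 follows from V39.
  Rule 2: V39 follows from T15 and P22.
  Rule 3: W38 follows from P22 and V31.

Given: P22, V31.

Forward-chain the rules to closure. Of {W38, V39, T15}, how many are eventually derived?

1

P22 and V31 hold, so W38 follows (Rule 3).
W38: reached.
V39 would need T15 and P22 (Rule 2), but T15 is never established.
T15 would need V39 (Rule 1), but V39 is never established.
Reached: W38 — 1 of the 3.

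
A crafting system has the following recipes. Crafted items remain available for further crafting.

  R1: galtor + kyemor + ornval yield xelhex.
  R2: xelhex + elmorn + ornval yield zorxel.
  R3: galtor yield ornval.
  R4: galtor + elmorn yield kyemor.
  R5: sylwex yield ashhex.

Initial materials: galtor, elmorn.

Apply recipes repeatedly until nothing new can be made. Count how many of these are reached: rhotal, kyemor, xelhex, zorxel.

Using R4, galtor and elmorn make kyemor.
galtor → ornval (R3).
Using R1, galtor, kyemor, and ornval make xelhex.
Using R2, xelhex, elmorn, and ornval make zorxel.
No rule produces rhotal, and it is not given.
kyemor: reached.
xelhex: reached.
zorxel: reached.
Reached: kyemor, xelhex, and zorxel — 3 of the 4.

3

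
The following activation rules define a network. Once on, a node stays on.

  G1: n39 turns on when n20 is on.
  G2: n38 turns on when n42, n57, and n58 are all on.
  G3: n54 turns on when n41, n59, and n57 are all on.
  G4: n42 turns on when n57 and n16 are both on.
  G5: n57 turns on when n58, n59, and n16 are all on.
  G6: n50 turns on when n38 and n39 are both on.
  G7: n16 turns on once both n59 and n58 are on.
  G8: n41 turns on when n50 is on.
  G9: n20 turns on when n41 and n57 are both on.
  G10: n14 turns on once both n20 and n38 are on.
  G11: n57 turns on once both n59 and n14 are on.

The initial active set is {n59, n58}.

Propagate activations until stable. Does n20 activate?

n20 would need n41 and n57 (G9), but n41 never turns on.

No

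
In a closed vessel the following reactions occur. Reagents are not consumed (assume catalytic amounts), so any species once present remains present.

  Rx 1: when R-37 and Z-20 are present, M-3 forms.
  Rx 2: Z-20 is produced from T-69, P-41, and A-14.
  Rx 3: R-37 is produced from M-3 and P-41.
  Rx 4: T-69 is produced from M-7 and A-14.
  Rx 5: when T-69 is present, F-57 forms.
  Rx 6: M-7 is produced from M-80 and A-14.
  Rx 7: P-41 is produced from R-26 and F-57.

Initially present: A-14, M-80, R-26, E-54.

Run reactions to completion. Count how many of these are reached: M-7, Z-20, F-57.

3

M-80 and A-14 present → M-7 forms (Rx 6).
M-7 and A-14 present → T-69 forms (Rx 4).
T-69 present → F-57 forms (Rx 5).
R-26 and F-57 present → P-41 forms (Rx 7).
T-69, P-41, and A-14 present → Z-20 forms (Rx 2).
M-7: reached.
Z-20: reached.
F-57: reached.
All 3 are reached.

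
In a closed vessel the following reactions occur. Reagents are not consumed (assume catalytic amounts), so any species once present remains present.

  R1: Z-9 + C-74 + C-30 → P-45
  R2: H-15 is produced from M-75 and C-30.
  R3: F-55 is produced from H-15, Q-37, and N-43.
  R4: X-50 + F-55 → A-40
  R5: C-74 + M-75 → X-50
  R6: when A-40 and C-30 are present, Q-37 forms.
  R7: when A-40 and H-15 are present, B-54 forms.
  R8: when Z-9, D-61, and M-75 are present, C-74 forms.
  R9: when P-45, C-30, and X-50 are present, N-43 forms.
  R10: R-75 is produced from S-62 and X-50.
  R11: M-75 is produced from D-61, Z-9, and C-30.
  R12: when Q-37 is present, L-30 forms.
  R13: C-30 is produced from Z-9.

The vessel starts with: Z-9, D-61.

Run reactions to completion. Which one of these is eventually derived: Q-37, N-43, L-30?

Z-9 present → C-30 forms (R13).
D-61, Z-9, and C-30 present → M-75 forms (R11).
Z-9, D-61, and M-75 present → C-74 forms (R8).
Z-9, C-74, and C-30 present → P-45 forms (R1).
C-74 and M-75 present → X-50 forms (R5).
P-45, C-30, and X-50 present → N-43 forms (R9).
L-30 would need Q-37 (R12), but Q-37 never forms. Q-37 would need A-40 and C-30 (R6), but A-40 never forms.

N-43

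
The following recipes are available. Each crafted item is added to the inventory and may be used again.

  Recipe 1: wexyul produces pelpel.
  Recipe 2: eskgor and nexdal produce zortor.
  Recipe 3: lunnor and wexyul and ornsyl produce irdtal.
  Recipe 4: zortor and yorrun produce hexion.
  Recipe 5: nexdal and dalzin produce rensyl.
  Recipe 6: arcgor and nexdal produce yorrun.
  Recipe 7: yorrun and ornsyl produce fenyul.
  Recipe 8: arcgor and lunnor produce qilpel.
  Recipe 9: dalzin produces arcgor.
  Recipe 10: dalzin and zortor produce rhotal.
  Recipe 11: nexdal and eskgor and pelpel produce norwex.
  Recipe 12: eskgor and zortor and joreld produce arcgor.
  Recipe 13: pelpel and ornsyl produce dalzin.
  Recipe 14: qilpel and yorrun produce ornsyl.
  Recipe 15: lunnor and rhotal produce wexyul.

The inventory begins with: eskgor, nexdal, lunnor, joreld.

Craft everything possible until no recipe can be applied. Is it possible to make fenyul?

Using Recipe 2, eskgor and nexdal make zortor.
Using Recipe 12, eskgor, zortor, and joreld make arcgor.
Using Recipe 8, arcgor and lunnor make qilpel.
arcgor and nexdal → yorrun (Recipe 6).
Using Recipe 14, qilpel and yorrun make ornsyl.
Using Recipe 7, yorrun and ornsyl make fenyul.

Yes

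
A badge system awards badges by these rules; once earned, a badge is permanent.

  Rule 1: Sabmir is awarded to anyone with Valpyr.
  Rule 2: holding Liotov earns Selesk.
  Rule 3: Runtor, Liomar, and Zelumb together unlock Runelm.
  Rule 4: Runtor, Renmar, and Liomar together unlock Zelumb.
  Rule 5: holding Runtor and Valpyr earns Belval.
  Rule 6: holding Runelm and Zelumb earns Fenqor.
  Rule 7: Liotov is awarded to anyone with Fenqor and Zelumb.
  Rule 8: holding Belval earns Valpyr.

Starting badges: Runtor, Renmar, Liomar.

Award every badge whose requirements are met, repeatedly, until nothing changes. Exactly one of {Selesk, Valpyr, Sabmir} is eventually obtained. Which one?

With Runtor, Renmar, and Liomar, Zelumb is earned (Rule 4).
With Runtor, Liomar, and Zelumb, Runelm is earned (Rule 3).
With Runelm and Zelumb, Fenqor is earned (Rule 6).
With Fenqor and Zelumb, Liotov is earned (Rule 7).
With Liotov, Selesk is earned (Rule 2).
Sabmir would need Valpyr (Rule 1), but Valpyr is never earned. Valpyr would need Belval (Rule 8), but Belval is never earned.

Selesk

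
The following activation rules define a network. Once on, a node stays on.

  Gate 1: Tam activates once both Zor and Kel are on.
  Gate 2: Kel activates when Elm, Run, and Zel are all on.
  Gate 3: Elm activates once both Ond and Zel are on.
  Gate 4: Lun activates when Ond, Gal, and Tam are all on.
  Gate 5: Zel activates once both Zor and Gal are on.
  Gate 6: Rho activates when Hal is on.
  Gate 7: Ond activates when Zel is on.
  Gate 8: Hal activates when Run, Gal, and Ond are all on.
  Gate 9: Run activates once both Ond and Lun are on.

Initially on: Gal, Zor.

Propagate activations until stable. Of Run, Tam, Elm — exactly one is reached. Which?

Zor and Gal are on, so Zel activates (Gate 5).
Gate 7: Zel on → Ond on.
Ond and Zel are on, so Elm activates (Gate 3).
Tam would need Zor and Kel (Gate 1), but Kel never turns on. Run would need Ond and Lun (Gate 9), but Lun never turns on.

Elm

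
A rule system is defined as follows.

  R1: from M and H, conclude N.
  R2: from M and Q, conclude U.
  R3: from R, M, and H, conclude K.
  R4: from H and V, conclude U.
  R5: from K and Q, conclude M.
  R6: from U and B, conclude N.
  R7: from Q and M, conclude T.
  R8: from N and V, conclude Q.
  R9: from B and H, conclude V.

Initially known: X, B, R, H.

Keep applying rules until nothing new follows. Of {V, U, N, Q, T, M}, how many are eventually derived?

4

From B and H, R9 gives V.
H and V hold, so U follows (R4).
From U and B, R6 gives N.
From N and V, R8 gives Q.
V: reached.
U: reached.
N: reached.
Q: reached.
T would need Q and M (R7), but M is never established.
M would need K and Q (R5), but K is never established.
Reached: V, U, N, and Q — 4 of the 6.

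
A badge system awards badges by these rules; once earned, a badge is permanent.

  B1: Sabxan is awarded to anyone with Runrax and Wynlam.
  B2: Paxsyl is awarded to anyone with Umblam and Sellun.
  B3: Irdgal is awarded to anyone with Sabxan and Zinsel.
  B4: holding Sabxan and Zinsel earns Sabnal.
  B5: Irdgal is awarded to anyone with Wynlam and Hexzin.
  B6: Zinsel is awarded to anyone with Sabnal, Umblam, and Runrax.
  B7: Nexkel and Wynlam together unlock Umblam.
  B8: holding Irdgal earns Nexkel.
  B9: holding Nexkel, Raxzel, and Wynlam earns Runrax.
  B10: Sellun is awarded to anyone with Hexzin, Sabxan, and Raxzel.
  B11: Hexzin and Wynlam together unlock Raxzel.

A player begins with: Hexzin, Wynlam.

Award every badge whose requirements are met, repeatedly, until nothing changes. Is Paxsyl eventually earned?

With Hexzin and Wynlam, Raxzel is earned (B11).
With Wynlam and Hexzin, Irdgal is earned (B5).
With Irdgal, Nexkel is earned (B8).
With Nexkel, Raxzel, and Wynlam, Runrax is earned (B9).
With Nexkel and Wynlam, Umblam is earned (B7).
With Runrax and Wynlam, Sabxan is earned (B1).
With Hexzin, Sabxan, and Raxzel, Sellun is earned (B10).
With Umblam and Sellun, Paxsyl is earned (B2).

Yes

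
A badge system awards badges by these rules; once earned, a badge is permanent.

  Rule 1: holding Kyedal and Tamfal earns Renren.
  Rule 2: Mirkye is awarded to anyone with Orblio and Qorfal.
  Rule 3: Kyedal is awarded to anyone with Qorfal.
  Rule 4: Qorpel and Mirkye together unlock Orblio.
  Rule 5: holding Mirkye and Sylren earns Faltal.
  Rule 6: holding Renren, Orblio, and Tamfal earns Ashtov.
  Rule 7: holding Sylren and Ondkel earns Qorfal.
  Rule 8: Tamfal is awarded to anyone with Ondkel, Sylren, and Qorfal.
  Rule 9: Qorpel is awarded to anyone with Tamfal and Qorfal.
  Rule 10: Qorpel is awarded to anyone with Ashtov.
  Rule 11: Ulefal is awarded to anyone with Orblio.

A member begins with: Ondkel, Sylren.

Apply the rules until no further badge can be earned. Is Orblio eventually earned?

No

Orblio would need Qorpel and Mirkye (Rule 4), but Mirkye is never earned.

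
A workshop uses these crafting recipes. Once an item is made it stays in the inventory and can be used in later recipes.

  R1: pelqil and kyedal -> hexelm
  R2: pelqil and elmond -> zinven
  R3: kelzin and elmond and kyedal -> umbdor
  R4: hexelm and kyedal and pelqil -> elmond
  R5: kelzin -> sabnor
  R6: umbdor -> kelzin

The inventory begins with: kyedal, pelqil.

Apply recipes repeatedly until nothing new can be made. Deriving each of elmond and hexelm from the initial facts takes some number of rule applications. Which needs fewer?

hexelm: Using R1, pelqil and kyedal make hexelm. [1 rule application]
elmond: Using R1, pelqil and kyedal make hexelm. Using R4, hexelm, kyedal, and pelqil make elmond. [2 rule applications]
hexelm needs fewer.

hexelm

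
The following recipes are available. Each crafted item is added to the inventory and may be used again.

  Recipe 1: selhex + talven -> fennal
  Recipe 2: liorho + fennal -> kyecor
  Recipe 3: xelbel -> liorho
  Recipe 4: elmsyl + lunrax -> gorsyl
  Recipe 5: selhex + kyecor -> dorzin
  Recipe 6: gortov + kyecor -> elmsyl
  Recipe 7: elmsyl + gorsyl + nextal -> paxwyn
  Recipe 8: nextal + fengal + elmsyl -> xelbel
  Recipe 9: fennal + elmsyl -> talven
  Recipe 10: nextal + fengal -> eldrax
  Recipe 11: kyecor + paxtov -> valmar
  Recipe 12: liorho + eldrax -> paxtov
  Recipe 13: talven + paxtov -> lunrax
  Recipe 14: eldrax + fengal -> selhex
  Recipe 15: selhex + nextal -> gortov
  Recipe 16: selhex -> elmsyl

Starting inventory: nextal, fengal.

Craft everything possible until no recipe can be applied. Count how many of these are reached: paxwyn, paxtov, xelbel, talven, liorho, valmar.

Using Recipe 10, nextal and fengal make eldrax.
Using Recipe 14, eldrax and fengal make selhex.
selhex -> elmsyl (Recipe 16).
nextal + fengal + elmsyl -> xelbel (Recipe 8).
xelbel -> liorho (Recipe 3).
Using Recipe 12, liorho and eldrax make paxtov.
paxwyn would need elmsyl, gorsyl, and nextal (Recipe 7), but gorsyl is never obtained.
paxtov: reached.
xelbel: reached.
talven would need fennal and elmsyl (Recipe 9), but fennal is never obtained.
liorho: reached.
valmar would need kyecor and paxtov (Recipe 11), but kyecor is never obtained.
Reached: paxtov, xelbel, and liorho — 3 of the 6.

3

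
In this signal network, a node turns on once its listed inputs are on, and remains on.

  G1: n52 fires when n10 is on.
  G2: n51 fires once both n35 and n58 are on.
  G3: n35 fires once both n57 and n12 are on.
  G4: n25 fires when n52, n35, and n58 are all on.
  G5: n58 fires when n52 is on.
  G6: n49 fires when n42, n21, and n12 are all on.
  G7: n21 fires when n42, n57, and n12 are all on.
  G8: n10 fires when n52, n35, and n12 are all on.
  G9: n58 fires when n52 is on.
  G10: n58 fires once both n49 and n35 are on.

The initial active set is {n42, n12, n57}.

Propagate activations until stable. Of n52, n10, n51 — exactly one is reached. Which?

n42, n57, and n12 are on, so n21 fires (G7).
n57 and n12 are on, so n35 fires (G3).
G6: n42, n21, and n12 on → n49 on.
G10: n49 and n35 on → n58 on.
G2: n35 and n58 on → n51 on.
n52 would need n10 (G1), but n10 never turns on. n10 would need n52, n35, and n12 (G8), but n52 never turns on.

n51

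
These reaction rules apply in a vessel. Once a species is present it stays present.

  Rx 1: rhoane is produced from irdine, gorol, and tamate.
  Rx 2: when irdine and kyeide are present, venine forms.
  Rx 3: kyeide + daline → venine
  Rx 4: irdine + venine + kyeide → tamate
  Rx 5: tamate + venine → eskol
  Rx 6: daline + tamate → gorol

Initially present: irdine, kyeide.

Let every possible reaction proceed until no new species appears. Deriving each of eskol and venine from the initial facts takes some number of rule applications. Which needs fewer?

venine: irdine and kyeide present → venine forms (Rx 2). [1 rule application]
eskol: irdine and kyeide present → venine forms (Rx 2). irdine, venine, and kyeide present → tamate forms (Rx 4). tamate and venine present → eskol forms (Rx 5). [3 rule applications]
venine needs fewer.

venine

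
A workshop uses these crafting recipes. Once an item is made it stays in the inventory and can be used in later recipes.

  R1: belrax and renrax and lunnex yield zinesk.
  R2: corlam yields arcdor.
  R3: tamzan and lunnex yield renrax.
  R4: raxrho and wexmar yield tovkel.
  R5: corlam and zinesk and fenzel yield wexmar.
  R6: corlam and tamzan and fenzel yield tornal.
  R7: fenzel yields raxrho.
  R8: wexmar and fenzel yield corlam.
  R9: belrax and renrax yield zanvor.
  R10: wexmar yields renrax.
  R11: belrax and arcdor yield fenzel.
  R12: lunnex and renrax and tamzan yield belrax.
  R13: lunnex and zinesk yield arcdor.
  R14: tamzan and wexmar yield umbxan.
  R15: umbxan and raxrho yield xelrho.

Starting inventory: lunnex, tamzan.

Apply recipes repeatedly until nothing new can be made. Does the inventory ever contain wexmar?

wexmar would need corlam, zinesk, and fenzel (R5), but corlam is never obtained.

No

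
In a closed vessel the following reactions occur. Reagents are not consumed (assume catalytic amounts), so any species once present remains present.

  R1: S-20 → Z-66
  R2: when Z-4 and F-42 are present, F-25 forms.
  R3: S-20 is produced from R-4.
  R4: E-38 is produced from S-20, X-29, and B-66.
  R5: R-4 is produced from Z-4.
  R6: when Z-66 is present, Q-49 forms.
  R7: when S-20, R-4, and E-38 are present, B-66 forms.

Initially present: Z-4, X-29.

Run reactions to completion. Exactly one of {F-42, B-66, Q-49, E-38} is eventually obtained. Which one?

Z-4 present → R-4 forms (R5).
R-4 present → S-20 forms (R3).
S-20 present → Z-66 forms (R1).
Z-66 present → Q-49 forms (R6).
B-66 would need S-20, R-4, and E-38 (R7), but E-38 never forms. E-38 would need S-20, X-29, and B-66 (R4), but B-66 never forms. No rule produces F-42, and it is not given.

Q-49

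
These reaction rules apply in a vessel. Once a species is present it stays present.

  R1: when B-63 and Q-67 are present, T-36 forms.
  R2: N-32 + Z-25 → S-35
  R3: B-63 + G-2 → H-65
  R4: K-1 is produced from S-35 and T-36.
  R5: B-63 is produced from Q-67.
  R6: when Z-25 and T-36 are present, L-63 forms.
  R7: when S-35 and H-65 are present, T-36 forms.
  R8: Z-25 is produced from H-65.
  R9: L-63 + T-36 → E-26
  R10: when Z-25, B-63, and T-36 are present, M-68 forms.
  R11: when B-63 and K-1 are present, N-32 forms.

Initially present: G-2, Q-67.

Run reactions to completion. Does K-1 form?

K-1 would need S-35 and T-36 (R4), but S-35 never forms.

No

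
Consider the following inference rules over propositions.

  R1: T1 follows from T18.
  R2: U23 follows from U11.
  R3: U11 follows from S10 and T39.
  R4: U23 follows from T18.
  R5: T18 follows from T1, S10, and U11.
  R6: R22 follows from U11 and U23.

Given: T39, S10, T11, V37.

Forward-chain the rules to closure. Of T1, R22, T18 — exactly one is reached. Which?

S10 and T39 hold, so U11 follows (R3).
From U11, R2 gives U23.
U11 and U23 hold, so R22 follows (R6).
T18 would need T1, S10, and U11 (R5), but T1 is never established. T1 would need T18 (R1), but T18 is never established.

R22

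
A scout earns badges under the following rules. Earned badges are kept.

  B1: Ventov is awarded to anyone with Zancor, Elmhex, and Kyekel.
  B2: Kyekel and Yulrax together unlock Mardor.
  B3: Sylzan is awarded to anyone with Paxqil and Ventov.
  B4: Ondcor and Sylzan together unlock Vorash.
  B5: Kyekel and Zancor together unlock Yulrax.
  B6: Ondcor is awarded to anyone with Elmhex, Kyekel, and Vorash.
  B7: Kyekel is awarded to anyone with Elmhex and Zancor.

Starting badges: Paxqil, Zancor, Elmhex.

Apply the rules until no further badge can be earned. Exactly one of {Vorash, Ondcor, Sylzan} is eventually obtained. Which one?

Sylzan

With Elmhex and Zancor, Kyekel is earned (B7).
With Zancor, Elmhex, and Kyekel, Ventov is earned (B1).
With Paxqil and Ventov, Sylzan is earned (B3).
Ondcor would need Elmhex, Kyekel, and Vorash (B6), but Vorash is never earned. Vorash would need Ondcor and Sylzan (B4), but Ondcor is never earned.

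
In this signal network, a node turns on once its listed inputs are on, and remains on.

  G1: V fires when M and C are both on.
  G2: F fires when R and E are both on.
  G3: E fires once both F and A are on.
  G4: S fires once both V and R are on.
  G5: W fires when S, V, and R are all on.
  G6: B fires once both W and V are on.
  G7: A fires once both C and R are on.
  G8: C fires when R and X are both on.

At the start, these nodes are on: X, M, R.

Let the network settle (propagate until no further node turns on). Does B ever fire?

G8: R and X on → C on.
M and C are on, so V fires (G1).
G4: V and R on → S on.
G5: S, V, and R on → W on.
G6: W and V on → B on.

Yes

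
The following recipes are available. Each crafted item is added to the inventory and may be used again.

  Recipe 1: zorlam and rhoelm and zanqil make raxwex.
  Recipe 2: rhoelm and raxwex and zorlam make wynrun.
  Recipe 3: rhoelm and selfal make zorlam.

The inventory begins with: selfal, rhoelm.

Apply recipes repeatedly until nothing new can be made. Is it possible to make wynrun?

wynrun would need rhoelm, raxwex, and zorlam (Recipe 2), but raxwex is never obtained.

No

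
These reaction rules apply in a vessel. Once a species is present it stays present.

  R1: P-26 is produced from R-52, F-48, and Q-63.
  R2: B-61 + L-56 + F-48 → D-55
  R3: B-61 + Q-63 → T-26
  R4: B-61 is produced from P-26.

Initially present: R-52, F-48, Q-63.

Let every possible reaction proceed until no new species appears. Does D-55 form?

D-55 would need B-61, L-56, and F-48 (R2), but L-56 never forms.

No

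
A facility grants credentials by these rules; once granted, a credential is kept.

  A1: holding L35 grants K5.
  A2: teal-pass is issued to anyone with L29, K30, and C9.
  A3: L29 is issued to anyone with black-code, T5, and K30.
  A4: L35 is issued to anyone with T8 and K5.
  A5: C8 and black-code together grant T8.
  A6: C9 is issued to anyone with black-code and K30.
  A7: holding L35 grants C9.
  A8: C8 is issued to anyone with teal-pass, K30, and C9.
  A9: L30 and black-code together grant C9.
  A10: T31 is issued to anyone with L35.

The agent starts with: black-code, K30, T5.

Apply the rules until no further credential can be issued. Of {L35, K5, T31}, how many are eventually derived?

0

L35 would need T8 and K5 (A4), but K5 is never granted.
K5 would need L35 (A1), but L35 is never granted.
T31 would need L35 (A10), but L35 is never granted.
None of the 3 are reached.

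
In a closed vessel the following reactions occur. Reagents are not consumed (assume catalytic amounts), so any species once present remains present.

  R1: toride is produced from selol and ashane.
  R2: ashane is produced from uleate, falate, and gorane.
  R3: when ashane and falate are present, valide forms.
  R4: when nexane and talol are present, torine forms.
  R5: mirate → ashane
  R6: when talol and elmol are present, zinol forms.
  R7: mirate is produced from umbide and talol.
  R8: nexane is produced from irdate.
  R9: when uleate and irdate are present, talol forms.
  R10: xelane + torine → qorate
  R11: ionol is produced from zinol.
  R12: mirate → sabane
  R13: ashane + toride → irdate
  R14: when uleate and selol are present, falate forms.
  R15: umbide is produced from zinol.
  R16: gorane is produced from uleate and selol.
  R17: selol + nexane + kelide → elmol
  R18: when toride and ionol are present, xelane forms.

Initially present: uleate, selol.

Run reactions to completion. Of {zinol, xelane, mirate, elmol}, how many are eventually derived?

0

zinol would need talol and elmol (R6), but elmol never forms.
xelane would need toride and ionol (R18), but ionol never forms.
mirate would need umbide and talol (R7), but umbide never forms.
elmol would need selol, nexane, and kelide (R17), but kelide never forms.
None of the 4 are reached.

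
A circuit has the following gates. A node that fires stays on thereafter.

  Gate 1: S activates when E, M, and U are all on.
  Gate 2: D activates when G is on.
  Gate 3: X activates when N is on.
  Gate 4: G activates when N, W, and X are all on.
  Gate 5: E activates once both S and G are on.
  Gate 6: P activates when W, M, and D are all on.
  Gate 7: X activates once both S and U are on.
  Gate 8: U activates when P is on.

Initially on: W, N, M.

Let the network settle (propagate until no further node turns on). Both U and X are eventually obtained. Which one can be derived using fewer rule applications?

X

X: Gate 3: N on → X on. [1 rule application]
U: Gate 3: N on → X on. N, W, and X are on, so G activates (Gate 4). Gate 2: G on → D on. Gate 6: W, M, and D on → P on. Gate 8: P on → U on. [5 rule applications]
X needs fewer.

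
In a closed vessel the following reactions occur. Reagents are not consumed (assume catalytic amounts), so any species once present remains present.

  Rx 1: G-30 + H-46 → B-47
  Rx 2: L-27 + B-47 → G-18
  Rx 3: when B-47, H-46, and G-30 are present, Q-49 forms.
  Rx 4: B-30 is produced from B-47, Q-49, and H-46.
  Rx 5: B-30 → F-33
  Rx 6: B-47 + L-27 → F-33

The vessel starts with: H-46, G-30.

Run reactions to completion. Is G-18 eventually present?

G-18 would need L-27 and B-47 (Rx 2), but L-27 never forms.

No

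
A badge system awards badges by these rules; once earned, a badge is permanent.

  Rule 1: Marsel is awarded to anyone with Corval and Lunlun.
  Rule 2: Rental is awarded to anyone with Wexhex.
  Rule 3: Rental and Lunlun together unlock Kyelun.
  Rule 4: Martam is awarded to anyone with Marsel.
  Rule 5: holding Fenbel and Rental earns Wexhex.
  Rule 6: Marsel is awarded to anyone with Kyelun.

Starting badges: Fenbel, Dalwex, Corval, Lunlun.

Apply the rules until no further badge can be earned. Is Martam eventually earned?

With Corval and Lunlun, Marsel is earned (Rule 1).
With Marsel, Martam is earned (Rule 4).

Yes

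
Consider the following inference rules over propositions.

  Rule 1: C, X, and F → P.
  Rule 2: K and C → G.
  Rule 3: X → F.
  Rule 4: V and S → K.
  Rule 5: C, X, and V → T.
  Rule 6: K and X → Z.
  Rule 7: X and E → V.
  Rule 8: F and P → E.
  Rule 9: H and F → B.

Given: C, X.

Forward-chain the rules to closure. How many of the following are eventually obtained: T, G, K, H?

1

From X, Rule 3 gives F.
From C, X, and F, Rule 1 gives P.
From F and P, Rule 8 gives E.
From X and E, Rule 7 gives V.
C, X, and V hold, so T follows (Rule 5).
T: reached.
G would need K and C (Rule 2), but K is never established.
K would need V and S (Rule 4), but S is never established.
No rule produces H, and it is not given.
Reached: T — 1 of the 4.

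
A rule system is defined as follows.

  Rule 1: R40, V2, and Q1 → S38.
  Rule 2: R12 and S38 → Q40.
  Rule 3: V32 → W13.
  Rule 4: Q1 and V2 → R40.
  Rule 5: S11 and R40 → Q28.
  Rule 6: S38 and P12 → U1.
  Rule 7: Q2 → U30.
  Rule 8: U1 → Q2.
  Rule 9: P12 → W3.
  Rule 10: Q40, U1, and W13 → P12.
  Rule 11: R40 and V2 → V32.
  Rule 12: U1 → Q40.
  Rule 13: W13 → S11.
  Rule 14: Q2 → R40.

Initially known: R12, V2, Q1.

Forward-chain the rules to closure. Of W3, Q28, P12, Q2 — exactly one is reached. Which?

Q1 and V2 hold, so R40 follows (Rule 4).
R40 and V2 hold, so V32 follows (Rule 11).
From V32, Rule 3 gives W13.
W13 holds, so S11 follows (Rule 13).
S11 and R40 hold, so Q28 follows (Rule 5).
P12 would need Q40, U1, and W13 (Rule 10), but U1 is never established. W3 would need P12 (Rule 9), but P12 is never established. Q2 would need U1 (Rule 8), but U1 is never established.

Q28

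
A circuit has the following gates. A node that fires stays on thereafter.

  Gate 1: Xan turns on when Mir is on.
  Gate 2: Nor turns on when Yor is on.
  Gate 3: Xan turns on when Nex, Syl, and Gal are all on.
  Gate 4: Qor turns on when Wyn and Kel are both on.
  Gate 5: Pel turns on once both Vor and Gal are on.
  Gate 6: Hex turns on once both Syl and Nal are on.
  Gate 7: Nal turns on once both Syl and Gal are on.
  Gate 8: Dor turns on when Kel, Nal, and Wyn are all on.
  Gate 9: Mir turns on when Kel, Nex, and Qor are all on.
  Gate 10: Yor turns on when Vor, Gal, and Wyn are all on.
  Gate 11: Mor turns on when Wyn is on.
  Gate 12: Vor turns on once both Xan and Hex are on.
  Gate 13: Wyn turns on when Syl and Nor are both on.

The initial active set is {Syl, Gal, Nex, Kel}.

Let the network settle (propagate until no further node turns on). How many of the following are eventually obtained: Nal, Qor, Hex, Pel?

Nex, Syl, and Gal are on, so Xan turns on (Gate 3).
Gate 7: Syl and Gal on → Nal on.
Syl and Nal are on, so Hex turns on (Gate 6).
Gate 12: Xan and Hex on → Vor on.
Vor and Gal are on, so Pel turns on (Gate 5).
Nal: reached.
Qor would need Wyn and Kel (Gate 4), but Wyn never turns on.
Hex: reached.
Pel: reached.
Reached: Nal, Hex, and Pel — 3 of the 4.

3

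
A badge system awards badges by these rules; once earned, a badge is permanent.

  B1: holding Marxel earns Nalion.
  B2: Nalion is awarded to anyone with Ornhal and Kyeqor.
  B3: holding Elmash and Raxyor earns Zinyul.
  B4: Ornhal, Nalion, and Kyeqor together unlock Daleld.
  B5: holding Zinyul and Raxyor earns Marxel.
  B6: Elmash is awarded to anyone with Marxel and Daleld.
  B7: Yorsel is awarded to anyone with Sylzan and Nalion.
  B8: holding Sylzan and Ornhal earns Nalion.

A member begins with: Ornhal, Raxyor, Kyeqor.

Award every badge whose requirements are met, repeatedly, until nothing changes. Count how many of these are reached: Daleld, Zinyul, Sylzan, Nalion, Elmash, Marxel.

2

With Ornhal and Kyeqor, Nalion is earned (B2).
With Ornhal, Nalion, and Kyeqor, Daleld is earned (B4).
Daleld: reached.
Zinyul would need Elmash and Raxyor (B3), but Elmash is never earned.
No rule produces Sylzan, and it is not given.
Nalion: reached.
Elmash would need Marxel and Daleld (B6), but Marxel is never earned.
Marxel would need Zinyul and Raxyor (B5), but Zinyul is never earned.
Reached: Daleld and Nalion — 2 of the 6.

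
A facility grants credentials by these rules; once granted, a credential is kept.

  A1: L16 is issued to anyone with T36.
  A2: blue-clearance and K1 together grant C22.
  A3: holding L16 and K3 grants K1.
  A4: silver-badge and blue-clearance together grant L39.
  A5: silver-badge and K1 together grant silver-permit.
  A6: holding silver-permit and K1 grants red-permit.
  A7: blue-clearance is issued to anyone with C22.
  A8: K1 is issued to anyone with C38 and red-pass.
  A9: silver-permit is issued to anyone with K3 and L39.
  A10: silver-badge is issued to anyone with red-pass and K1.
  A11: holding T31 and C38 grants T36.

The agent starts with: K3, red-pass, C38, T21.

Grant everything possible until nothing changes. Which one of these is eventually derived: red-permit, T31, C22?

red-permit

Holding C38 and red-pass grants K1 (A8).
Holding red-pass and K1 grants silver-badge (A10).
Holding silver-badge and K1 grants silver-permit (A5).
Holding silver-permit and K1 grants red-permit (A6).
No rule produces T31, and it is not given. C22 would need blue-clearance and K1 (A2), but blue-clearance is never granted.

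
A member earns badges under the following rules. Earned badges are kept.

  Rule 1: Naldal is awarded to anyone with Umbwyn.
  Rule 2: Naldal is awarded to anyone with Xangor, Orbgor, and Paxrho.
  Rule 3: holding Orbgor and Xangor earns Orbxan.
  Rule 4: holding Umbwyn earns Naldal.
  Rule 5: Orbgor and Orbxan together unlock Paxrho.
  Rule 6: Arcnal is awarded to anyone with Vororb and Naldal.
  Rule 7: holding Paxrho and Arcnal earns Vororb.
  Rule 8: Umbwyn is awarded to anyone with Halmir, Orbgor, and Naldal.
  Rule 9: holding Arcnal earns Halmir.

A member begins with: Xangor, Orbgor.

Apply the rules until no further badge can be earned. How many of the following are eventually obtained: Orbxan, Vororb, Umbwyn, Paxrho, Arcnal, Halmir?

2

With Orbgor and Xangor, Orbxan is earned (Rule 3).
With Orbgor and Orbxan, Paxrho is earned (Rule 5).
Orbxan: reached.
Vororb would need Paxrho and Arcnal (Rule 7), but Arcnal is never earned.
Umbwyn would need Halmir, Orbgor, and Naldal (Rule 8), but Halmir is never earned.
Paxrho: reached.
Arcnal would need Vororb and Naldal (Rule 6), but Vororb is never earned.
Halmir would need Arcnal (Rule 9), but Arcnal is never earned.
Reached: Orbxan and Paxrho — 2 of the 6.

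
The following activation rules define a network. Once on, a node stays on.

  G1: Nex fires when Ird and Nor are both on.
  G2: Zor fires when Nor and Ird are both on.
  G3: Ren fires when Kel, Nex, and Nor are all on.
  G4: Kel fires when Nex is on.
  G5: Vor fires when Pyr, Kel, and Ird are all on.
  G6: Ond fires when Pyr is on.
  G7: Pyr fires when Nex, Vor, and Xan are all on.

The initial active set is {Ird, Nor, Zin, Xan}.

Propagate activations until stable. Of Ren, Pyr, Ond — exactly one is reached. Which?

Ren

G1: Ird and Nor on → Nex on.
Nex is on, so Kel fires (G4).
G3: Kel, Nex, and Nor on → Ren on.
Ond would need Pyr (G6), but Pyr never turns on. Pyr would need Nex, Vor, and Xan (G7), but Vor never turns on.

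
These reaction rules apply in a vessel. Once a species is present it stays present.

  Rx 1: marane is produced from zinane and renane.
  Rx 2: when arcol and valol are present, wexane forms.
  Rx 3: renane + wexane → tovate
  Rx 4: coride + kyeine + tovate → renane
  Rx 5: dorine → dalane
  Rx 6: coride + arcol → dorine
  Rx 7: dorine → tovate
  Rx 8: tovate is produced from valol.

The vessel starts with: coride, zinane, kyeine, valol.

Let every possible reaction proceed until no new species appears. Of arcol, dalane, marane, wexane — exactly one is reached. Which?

valol present → tovate forms (Rx 8).
coride, kyeine, and tovate present → renane forms (Rx 4).
zinane and renane present → marane forms (Rx 1).
No rule produces arcol, and it is not given. wexane would need arcol and valol (Rx 2), but arcol never forms. dalane would need dorine (Rx 5), but dorine never forms.

marane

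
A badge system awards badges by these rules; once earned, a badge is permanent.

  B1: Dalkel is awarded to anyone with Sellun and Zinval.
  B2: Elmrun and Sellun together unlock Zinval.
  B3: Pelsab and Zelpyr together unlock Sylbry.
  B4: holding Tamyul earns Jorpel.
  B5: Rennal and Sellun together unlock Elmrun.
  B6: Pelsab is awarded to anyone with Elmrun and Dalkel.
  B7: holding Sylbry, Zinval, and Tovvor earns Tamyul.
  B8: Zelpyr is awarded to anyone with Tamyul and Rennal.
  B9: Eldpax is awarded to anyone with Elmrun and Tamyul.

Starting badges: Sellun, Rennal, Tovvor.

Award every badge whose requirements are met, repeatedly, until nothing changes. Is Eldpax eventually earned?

No

Eldpax would need Elmrun and Tamyul (B9), but Tamyul is never earned.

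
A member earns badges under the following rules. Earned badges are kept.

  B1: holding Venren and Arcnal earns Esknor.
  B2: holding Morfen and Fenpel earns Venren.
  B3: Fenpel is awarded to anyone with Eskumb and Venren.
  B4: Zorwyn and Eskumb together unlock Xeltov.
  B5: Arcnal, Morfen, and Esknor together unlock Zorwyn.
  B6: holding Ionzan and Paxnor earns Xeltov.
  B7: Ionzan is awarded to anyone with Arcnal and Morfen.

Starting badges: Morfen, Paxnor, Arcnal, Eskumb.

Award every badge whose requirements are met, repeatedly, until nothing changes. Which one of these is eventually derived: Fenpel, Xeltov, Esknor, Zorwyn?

With Arcnal and Morfen, Ionzan is earned (B7).
With Ionzan and Paxnor, Xeltov is earned (B6).
Esknor would need Venren and Arcnal (B1), but Venren is never earned. Zorwyn would need Arcnal, Morfen, and Esknor (B5), but Esknor is never earned. Fenpel would need Eskumb and Venren (B3), but Venren is never earned.

Xeltov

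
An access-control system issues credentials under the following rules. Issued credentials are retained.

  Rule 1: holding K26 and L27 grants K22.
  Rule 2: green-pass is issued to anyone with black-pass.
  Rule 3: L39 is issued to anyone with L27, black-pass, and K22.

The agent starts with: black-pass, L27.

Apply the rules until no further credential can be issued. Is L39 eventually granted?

No

L39 would need L27, black-pass, and K22 (Rule 3), but K22 is never granted.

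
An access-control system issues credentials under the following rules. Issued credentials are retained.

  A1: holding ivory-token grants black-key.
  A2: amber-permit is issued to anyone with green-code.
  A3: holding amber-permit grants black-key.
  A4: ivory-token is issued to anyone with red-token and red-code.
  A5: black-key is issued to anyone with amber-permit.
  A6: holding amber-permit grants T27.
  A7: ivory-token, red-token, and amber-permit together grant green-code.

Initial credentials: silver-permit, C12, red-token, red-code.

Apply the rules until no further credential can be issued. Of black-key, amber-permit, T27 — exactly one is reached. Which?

Holding red-token and red-code grants ivory-token (A4).
Holding ivory-token grants black-key (A1).
amber-permit would need green-code (A2), but green-code is never granted. T27 would need amber-permit (A6), but amber-permit is never granted.

black-key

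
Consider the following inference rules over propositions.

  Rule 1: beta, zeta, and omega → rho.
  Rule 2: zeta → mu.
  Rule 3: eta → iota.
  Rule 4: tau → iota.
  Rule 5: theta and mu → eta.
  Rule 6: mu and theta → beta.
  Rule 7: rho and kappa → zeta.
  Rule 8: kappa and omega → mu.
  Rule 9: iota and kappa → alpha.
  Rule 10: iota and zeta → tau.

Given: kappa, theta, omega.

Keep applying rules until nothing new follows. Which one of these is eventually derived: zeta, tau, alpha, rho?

alpha

kappa and omega hold, so mu follows (Rule 8).
From theta and mu, Rule 5 gives eta.
From eta, Rule 3 gives iota.
From iota and kappa, Rule 9 gives alpha.
tau would need iota and zeta (Rule 10), but zeta is never established. zeta would need rho and kappa (Rule 7), but rho is never established. rho would need beta, zeta, and omega (Rule 1), but zeta is never established.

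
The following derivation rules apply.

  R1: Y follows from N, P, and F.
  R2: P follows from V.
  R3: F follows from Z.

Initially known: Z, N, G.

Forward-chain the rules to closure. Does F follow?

Yes

From Z, R3 gives F.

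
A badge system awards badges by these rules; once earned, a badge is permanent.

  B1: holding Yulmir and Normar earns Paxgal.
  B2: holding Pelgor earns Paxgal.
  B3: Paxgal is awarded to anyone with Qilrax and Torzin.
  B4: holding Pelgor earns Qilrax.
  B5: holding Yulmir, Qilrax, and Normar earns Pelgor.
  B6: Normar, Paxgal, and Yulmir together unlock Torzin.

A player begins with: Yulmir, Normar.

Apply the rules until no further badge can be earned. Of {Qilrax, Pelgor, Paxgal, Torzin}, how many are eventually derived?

With Yulmir and Normar, Paxgal is earned (B1).
With Normar, Paxgal, and Yulmir, Torzin is earned (B6).
Qilrax would need Pelgor (B4), but Pelgor is never earned.
Pelgor would need Yulmir, Qilrax, and Normar (B5), but Qilrax is never earned.
Paxgal: reached.
Torzin: reached.
Reached: Paxgal and Torzin — 2 of the 4.

2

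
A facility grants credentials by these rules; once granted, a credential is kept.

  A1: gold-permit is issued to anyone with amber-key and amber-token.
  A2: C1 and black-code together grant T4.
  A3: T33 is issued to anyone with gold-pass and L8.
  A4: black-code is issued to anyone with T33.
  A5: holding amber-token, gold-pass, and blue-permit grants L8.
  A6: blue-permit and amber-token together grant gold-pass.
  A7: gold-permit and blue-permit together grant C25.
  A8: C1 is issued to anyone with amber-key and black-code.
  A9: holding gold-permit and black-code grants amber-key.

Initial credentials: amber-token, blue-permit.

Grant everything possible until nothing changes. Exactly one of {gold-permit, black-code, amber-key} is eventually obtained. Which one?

Holding blue-permit and amber-token grants gold-pass (A6).
Holding amber-token, gold-pass, and blue-permit grants L8 (A5).
Holding gold-pass and L8 grants T33 (A3).
Holding T33 grants black-code (A4).
gold-permit would need amber-key and amber-token (A1), but amber-key is never granted. amber-key would need gold-permit and black-code (A9), but gold-permit is never granted.

black-code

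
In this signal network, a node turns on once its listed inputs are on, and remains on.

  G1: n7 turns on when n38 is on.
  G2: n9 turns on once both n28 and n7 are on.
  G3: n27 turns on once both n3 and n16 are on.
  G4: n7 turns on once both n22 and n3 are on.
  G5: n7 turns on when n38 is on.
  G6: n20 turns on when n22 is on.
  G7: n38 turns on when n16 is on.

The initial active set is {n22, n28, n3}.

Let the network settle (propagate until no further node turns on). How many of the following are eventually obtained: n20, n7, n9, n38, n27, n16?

G4: n22 and n3 on → n7 on.
n22 is on, so n20 turns on (G6).
G2: n28 and n7 on → n9 on.
n20: reached.
n7: reached.
n9: reached.
n38 would need n16 (G7), but n16 never turns on.
n27 would need n3 and n16 (G3), but n16 never turns on.
No rule produces n16, and it is not given.
Reached: n20, n7, and n9 — 3 of the 6.

3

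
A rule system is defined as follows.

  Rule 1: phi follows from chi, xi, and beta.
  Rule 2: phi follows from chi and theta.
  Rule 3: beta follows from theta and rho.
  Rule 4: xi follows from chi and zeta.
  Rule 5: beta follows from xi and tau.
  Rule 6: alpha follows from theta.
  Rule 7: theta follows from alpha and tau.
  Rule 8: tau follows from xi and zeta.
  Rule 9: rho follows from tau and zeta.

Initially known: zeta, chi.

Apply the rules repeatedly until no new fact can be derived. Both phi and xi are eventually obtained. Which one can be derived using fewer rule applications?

xi: chi and zeta hold, so xi follows (Rule 4). [1 rule application]
phi: chi and zeta hold, so xi follows (Rule 4). xi and zeta hold, so tau follows (Rule 8). From xi and tau, Rule 5 gives beta. From chi, xi, and beta, Rule 1 gives phi. [4 rule applications]
xi needs fewer.

xi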